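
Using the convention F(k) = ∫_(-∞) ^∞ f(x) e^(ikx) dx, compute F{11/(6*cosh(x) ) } 11*pi/(6*cosh(pi*k/2) ) 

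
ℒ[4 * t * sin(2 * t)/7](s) 16 * s/(7 * (s^2 + 4)^2)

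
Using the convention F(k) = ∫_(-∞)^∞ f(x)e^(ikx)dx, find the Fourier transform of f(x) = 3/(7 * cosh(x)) 3 * pi/(7 * cosh(pi * k/2))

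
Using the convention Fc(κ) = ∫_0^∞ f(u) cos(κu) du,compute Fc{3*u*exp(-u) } 3*(1 - κ^2) /(κ^2 + 1) ^2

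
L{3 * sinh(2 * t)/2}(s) 3/(s^2 - 4)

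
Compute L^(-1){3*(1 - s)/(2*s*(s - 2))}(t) -3*exp(t)*cosh(t)/2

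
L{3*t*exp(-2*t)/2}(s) 3/(2*(s + 2)^2)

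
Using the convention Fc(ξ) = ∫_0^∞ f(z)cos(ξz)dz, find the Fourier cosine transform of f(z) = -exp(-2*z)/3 -2/(3*ξ^2 + 12)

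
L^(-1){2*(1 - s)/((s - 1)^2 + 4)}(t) -2*exp(t)*cos(2*t)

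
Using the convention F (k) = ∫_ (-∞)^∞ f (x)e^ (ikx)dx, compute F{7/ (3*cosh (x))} 7*pi/ (3*cosh (pi*k/2))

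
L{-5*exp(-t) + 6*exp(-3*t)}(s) 6/(s + 3) - 5/(s + 1)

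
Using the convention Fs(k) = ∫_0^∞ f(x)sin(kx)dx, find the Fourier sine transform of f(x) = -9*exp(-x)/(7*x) -9*atan(k)/7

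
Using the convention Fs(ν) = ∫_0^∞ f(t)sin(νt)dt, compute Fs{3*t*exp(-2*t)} 12*ν/(ν^2 + 4)^2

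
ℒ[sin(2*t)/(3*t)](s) atan(2/s)/3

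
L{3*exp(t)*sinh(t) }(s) 3/(s*(s - 2) ) 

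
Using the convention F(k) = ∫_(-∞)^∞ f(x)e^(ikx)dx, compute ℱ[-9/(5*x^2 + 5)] -9*pi*exp(-Abs(k))/5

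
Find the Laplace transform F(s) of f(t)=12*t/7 12/(7*s^2) 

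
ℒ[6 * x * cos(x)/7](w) 6 * (w^2 - 1)/(7 * (w^2 + 1)^2)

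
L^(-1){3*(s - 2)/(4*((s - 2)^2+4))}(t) 3*exp(2*t)*cos(2*t)/4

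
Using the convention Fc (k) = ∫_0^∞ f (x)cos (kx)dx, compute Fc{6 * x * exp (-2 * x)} 6 * (4 - k^2)/ (k^2 + 4)^2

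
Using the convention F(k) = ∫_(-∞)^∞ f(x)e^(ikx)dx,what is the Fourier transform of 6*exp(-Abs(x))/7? 12/(7*(k^2 + 1))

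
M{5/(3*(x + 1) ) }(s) 5*pi*csc(pi*s) /3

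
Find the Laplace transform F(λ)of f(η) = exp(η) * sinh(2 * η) 2/((λ - 1)^2-4)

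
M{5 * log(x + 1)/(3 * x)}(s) -5 * pi * csc(pi * s)/(3 * s - 3)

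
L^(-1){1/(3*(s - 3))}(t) exp(3*t)/3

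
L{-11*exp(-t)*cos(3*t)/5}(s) 11*(-s - 1)/(5*((s + 1)^2 + 9))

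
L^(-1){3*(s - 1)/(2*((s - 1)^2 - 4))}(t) 3*exp(t)*cosh(2*t)/2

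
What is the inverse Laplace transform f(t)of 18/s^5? 3*t^4/4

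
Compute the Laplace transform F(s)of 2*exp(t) 2/(s - 1)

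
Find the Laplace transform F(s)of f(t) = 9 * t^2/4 9/(2 * s^3)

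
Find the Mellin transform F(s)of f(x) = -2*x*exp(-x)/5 -2*gamma(s + 1)/5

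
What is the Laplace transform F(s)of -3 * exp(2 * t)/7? -3/(7 * s - 14)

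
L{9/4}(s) 9/(4 * s)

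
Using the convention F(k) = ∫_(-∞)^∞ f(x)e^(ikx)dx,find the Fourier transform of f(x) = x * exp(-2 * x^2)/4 sqrt(2) * I * sqrt(pi) * k * exp(-k^2/8)/32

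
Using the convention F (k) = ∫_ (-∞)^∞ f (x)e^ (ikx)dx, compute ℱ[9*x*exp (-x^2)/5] 9*I*sqrt (pi)*k*exp (-k^2/4)/10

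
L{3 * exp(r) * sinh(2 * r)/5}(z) 6/(5 * ((z - 1)^2-4))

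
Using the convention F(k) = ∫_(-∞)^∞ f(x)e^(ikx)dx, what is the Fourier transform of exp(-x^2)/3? sqrt(pi) * exp(-k^2/4)/3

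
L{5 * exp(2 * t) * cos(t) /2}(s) 5 * (s - 2) /(2 * ((s - 2) ^2+1) ) 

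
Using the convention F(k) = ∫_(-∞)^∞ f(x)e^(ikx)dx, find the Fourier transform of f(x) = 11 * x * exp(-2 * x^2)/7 11 * sqrt(2) * I * sqrt(pi) * k * exp(-k^2/8)/56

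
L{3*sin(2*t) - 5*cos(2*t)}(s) 6/(s^2 + 4) - 5*s/(s^2 + 4)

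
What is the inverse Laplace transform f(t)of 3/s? 3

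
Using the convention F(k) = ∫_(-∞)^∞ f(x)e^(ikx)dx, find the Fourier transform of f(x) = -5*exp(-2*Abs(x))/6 -10/(3*k^2+12)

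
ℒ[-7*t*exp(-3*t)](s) -7/(s + 3)^2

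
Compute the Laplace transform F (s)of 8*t 8/s^2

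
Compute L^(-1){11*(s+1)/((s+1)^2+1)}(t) 11*exp(-t)*cos(t)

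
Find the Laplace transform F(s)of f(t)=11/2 11/(2 * s)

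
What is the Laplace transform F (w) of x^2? 2/w^3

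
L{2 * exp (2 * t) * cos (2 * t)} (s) 2 * (s - 2)/ ( (s - 2)^2 + 4)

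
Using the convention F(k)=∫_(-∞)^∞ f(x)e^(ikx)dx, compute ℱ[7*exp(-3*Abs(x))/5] 42/(5*(k^2 + 9))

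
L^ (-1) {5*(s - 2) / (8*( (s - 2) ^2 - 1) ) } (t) 5*exp (2*t)*cosh (t) /8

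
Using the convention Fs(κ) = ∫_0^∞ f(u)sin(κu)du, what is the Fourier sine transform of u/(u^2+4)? pi * exp(-2 * κ)/2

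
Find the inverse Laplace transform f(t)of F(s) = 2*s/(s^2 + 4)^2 t*sin(2*t)/2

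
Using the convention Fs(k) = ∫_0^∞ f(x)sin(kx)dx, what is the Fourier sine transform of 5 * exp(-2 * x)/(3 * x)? 5 * atan(k/2)/3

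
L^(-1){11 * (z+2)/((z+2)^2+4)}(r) 11 * exp(-2 * r) * cos(2 * r)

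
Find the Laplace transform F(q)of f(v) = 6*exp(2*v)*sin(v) 6/((q - 2)^2 + 1)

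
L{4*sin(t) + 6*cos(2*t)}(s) 6*s/(s^2 + 4) + 4/(s^2 + 1)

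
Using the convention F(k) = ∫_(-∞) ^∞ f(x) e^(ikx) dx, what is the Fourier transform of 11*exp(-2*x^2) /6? 11*sqrt(2)*sqrt(pi)*exp(-k^2/8) /12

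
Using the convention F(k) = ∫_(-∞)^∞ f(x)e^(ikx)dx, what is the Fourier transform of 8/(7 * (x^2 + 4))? 4 * pi * exp(-2 * Abs(k))/7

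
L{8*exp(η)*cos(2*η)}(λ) 8*(λ - 1)/((λ - 1)^2 + 4)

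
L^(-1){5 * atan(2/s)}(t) 5 * sin(2 * t)/t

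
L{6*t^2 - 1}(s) 12/s^3 - 1/s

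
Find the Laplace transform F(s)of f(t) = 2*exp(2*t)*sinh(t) 2/((s - 2)^2 - 1)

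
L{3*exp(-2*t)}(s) 3/(s + 2)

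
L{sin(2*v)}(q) 2/(q^2 + 4)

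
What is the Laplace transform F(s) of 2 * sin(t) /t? 2 * atan(1/s) 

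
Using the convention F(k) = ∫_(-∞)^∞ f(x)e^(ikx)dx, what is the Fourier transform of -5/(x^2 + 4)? -5*pi*exp(-2*Abs(k))/2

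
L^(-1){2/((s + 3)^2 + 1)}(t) 2*exp(-3*t)*sin(t)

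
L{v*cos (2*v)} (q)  (q^2 - 4)/ (q^2 + 4)^2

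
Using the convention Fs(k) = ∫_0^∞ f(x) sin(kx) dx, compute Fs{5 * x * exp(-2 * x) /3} 20 * k/(3 * (k^2 + 4) ^2) 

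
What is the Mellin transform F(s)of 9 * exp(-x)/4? 9 * gamma(s)/4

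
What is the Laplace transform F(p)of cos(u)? p/(p^2+1)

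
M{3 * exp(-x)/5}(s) 3 * gamma(s)/5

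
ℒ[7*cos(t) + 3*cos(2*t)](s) 7*s/(s^2 + 1) + 3*s/(s^2 + 4)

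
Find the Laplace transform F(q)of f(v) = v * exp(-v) (q+1)^(-2)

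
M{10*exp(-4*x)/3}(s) 10*gamma(s)/(3*2^(2*s))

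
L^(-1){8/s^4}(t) 4 * t^3/3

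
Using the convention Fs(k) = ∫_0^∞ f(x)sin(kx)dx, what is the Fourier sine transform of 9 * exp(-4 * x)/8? 9 * k/(8 * (k^2+16))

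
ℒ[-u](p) -1/p^2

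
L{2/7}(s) 2/(7*s)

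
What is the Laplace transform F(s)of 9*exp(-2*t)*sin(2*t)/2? 9/((s+2)^2+4)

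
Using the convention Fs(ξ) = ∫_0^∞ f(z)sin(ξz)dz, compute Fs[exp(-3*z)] ξ/(ξ^2 + 9)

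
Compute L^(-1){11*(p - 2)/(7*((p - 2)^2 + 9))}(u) 11*exp(2*u)*cos(3*u)/7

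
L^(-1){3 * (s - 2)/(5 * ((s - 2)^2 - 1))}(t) 3 * exp(2 * t) * cosh(t)/5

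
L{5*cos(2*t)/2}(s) 5*s/(2*(s^2 + 4))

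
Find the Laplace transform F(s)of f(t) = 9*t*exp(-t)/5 9/(5*(s+1)^2)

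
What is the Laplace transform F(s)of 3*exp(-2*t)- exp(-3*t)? 3/(s + 2)-1/(s + 3)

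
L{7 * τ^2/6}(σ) 7/(3 * σ^3)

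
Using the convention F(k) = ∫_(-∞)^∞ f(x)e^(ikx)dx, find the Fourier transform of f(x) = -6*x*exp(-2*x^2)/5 -3*sqrt(2)*I*sqrt(pi)*k*exp(-k^2/8)/20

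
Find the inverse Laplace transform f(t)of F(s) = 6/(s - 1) 6*exp(t)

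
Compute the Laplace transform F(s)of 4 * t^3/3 8/s^4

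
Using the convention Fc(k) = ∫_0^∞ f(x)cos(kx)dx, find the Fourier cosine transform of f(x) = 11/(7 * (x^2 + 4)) 11 * pi * exp(-2 * k)/28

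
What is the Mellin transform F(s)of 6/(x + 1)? 6*pi*csc(pi*s)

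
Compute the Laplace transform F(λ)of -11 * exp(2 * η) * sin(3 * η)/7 -33/(7 * (λ - 2)^2 + 63)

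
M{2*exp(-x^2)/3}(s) gamma(s/2)/3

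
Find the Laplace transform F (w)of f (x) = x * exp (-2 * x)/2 1/ (2 * (w + 2)^2)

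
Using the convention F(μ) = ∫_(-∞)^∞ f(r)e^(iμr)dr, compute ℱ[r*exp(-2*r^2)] sqrt(2)*I*sqrt(pi)*μ*exp(-μ^2/8)/8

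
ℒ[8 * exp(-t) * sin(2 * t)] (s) 16/((s + 1) ^2 + 4) 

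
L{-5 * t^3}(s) -30/s^4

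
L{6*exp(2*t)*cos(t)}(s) 6*(s - 2)/((s - 2)^2+1)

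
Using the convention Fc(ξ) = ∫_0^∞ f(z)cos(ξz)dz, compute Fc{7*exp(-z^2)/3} 7*sqrt(pi)*exp(-ξ^2/4)/6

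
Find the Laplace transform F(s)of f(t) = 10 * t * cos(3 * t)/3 10 * (s^2-9)/(3 * (s^2 + 9)^2)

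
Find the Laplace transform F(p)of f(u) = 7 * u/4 7/(4 * p^2)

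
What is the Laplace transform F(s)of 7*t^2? 14/s^3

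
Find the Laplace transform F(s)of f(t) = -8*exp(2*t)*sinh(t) -8/((s - 2)^2 - 1)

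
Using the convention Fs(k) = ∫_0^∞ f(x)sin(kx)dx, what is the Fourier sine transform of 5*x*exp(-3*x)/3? 10*k/(k^2+9)^2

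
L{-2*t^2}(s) -4/s^3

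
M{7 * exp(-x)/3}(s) 7 * gamma(s)/3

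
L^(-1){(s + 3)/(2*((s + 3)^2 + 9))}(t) exp(-3*t)*cos(3*t)/2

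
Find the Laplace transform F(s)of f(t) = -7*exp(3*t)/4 -7/(4*s - 12)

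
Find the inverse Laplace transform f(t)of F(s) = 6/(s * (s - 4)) 3 * exp(2 * t) * sinh(2 * t)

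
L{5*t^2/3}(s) 10/(3*s^3) 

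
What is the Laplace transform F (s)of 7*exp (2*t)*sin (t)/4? 7/ (4*( (s - 2)^2 + 1))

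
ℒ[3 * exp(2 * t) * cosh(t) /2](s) 3 * (s - 2) /(2 * ((s - 2) ^2 - 1) ) 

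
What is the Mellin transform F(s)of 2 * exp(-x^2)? gamma(s/2)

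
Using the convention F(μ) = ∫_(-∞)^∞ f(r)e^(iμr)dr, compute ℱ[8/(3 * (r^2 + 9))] 8 * pi * exp(-3 * Abs(μ))/9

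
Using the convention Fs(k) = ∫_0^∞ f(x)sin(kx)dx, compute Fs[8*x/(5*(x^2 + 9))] 4*pi*exp(-3*k)/5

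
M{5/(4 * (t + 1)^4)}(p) 5 * gamma(p) * gamma(4 - p)/24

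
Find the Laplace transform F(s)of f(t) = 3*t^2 6/s^3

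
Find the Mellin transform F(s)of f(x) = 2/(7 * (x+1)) 2 * pi * csc(pi * s)/7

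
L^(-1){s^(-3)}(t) t^2/2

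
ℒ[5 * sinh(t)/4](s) 5/(4 * (s^2 - 1))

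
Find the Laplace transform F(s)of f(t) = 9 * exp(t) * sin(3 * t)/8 27/(8 * ((s - 1)^2+9))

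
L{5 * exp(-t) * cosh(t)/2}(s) 5 * (s + 1)/(2 * s * (s + 2))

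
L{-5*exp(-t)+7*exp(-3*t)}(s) 7/(s+3)-5/(s+1)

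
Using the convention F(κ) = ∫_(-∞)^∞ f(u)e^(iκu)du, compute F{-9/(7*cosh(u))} -9*pi/(7*cosh(pi*κ/2))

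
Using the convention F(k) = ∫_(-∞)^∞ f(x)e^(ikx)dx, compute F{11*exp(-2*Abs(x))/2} 22/(k^2 + 4)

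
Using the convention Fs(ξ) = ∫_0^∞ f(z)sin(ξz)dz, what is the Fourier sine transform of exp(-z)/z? atan(ξ)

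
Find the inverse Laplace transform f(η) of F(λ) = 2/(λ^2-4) sinh(2*η) 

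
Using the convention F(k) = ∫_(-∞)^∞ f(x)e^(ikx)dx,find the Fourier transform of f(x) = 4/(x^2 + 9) 4 * pi * exp(-3 * Abs(k))/3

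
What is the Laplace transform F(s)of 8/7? 8/(7*s)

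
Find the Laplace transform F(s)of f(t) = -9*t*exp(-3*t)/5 -9/(5*(s + 3)^2)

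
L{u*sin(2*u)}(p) 4*p/(p^2 + 4)^2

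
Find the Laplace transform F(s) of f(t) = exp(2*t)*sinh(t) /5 1/(5*((s - 2) ^2 - 1) ) 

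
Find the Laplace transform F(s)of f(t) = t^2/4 1/(2*s^3)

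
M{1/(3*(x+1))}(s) pi*csc(pi*s)/3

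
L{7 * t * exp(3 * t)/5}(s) 7/(5 * (s - 3)^2)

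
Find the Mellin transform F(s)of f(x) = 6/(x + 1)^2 -6*pi*(s - 1)/sin(pi*s)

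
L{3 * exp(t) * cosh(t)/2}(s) 3 * (s - 1)/(2 * s * (s - 2))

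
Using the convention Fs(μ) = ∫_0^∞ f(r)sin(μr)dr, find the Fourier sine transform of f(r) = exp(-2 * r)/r atan(μ/2)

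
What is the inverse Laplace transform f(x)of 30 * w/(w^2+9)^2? 5 * x * sin(3 * x)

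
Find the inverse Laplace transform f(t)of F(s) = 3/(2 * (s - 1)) 3 * exp(t)/2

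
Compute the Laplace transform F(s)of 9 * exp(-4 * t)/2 9/(2 * (s + 4))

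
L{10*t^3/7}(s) 60/(7*s^4)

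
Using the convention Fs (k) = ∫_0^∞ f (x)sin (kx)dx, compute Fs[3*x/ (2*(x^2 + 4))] 3*pi*exp (-2*k)/4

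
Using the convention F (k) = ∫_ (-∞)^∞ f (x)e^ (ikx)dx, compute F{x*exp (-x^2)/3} I*sqrt (pi)*k*exp (-k^2/4)/6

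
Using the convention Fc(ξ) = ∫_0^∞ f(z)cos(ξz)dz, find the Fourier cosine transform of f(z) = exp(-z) 1/(ξ^2 + 1)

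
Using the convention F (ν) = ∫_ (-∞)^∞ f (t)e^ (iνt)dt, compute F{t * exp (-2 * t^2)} sqrt (2) * I * sqrt (pi) * ν * exp (-ν^2/8)/8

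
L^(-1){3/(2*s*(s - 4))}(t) 3*exp(2*t)*sinh(2*t)/4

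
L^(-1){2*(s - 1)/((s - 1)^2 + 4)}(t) 2*exp(t)*cos(2*t)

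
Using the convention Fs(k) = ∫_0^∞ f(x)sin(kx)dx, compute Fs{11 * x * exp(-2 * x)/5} 44 * k/(5 * (k^2 + 4)^2)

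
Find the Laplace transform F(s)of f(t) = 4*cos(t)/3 4*s/(3*(s^2 + 1))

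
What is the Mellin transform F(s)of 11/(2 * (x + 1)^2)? -11 * pi * (s - 1)/(2 * sin(pi * s))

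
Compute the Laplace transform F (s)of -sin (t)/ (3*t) -atan (1/s)/3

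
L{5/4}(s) 5/(4*s)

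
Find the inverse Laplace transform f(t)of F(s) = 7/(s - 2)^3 7 * t^2 * exp(2 * t)/2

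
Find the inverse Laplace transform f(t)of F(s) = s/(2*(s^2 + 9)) cos(3*t)/2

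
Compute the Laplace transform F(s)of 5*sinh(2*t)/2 5/(s^2 - 4)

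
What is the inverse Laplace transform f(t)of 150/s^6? 5 * t^5/4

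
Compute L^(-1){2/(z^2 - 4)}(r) sinh(2 * r)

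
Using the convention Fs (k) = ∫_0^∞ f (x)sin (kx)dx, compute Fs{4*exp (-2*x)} 4*k/ (k^2 + 4)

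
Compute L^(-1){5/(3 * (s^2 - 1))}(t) 5 * sinh(t)/3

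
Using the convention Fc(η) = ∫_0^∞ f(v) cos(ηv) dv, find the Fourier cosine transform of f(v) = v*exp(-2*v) (4 - η^2) /(η^2 + 4) ^2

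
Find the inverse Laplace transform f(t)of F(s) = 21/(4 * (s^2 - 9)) 7 * sinh(3 * t)/4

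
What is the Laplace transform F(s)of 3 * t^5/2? 180/s^6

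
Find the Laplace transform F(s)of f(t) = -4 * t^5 -480/s^6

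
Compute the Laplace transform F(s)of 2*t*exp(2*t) 2/(s - 2)^2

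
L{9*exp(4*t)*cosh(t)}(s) 9*(s - 4)/((s - 4)^2 - 1)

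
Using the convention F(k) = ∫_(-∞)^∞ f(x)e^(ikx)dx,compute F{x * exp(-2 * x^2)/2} sqrt(2) * I * sqrt(pi) * k * exp(-k^2/8)/16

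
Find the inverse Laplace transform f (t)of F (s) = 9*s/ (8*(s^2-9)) 9*cosh (3*t)/8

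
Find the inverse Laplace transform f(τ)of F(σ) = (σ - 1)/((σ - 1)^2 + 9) exp(τ)*cos(3*τ)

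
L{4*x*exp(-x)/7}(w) 4/(7*(w + 1)^2)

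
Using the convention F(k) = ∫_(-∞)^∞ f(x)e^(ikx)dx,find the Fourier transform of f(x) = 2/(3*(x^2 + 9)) 2*pi*exp(-3*Abs(k))/9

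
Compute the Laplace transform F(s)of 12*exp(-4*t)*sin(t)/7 12/(7*((s + 4)^2 + 1))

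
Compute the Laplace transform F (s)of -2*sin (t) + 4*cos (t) 4*s/ (s^2 + 1) - 2/ (s^2 + 1)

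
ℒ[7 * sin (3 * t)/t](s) 7 * atan (3/s)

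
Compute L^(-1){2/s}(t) 2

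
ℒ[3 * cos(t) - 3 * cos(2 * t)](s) 3 * s/(s^2 + 1) - 3 * s/(s^2 + 4)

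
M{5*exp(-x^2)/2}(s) 5*gamma(s/2)/4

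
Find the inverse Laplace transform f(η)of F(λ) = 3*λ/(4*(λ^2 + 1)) 3*cos(η)/4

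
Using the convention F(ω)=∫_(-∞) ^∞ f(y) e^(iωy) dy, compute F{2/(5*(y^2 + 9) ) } 2*pi*exp(-3*Abs(ω) ) /15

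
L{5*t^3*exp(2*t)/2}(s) 15/(s - 2)^4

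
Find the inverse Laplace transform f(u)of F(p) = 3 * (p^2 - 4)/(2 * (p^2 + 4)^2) 3 * u * cos(2 * u)/2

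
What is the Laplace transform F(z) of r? z^(-2) 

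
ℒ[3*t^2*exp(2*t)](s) 6/(s - 2)^3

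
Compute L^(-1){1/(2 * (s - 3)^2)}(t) t * exp(3 * t)/2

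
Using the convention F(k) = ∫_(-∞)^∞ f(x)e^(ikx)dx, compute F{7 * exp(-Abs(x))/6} 7/(3 * (k^2 + 1))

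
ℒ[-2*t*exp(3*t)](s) -2/(s - 3)^2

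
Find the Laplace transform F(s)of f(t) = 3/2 3/(2*s)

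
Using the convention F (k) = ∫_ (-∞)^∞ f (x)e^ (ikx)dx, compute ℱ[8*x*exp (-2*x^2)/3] sqrt (2)*I*sqrt (pi)*k*exp (-k^2/8)/3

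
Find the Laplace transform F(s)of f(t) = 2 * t 2/s^2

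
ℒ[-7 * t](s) -7/s^2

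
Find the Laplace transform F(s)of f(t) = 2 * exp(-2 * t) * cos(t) 2 * (s + 2)/((s + 2)^2 + 1)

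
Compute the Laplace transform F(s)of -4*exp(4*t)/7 -4/(7*s - 28)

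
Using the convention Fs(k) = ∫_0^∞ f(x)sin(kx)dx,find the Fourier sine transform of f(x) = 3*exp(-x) 3*k/(k^2+1)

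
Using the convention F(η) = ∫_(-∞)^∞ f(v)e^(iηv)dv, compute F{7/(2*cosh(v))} 7*pi/(2*cosh(pi*η/2))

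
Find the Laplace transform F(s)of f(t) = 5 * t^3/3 10/s^4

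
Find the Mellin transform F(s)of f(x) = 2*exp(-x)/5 2*gamma(s)/5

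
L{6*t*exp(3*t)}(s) 6/(s - 3)^2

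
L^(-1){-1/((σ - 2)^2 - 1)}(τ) -exp(2*τ)*sinh(τ)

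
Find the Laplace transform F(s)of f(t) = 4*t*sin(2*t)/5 16*s/(5*(s^2 + 4)^2)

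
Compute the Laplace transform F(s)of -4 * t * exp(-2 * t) -4/(s+2)^2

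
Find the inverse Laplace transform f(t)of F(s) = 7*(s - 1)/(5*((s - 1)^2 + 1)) 7*exp(t)*cos(t)/5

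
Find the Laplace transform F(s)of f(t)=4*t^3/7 24/(7*s^4)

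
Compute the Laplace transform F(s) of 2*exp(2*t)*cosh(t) 2*(s - 2) /((s - 2) ^2 - 1) 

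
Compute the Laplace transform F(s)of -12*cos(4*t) -12*s/(s^2 + 16)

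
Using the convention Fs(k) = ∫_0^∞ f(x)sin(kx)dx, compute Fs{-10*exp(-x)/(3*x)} -10*atan(k)/3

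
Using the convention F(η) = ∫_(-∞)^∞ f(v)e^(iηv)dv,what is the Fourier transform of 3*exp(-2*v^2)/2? 3*sqrt(2)*sqrt(pi)*exp(-η^2/8)/4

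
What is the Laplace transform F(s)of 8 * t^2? 16/s^3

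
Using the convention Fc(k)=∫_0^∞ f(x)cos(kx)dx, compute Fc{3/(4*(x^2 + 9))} pi*exp(-3*k)/8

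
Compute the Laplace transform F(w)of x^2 2/w^3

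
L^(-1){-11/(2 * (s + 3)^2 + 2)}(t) -11 * exp(-3 * t) * sin(t)/2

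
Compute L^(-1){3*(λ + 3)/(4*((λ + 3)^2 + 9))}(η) 3*exp(-3*η)*cos(3*η)/4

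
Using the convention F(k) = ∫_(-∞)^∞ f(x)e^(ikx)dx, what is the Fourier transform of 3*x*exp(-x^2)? 3*I*sqrt(pi)*k*exp(-k^2/4)/2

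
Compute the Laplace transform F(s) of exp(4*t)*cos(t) (s - 4) /((s - 4) ^2 + 1) 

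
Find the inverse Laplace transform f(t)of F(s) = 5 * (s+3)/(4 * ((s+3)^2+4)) 5 * exp(-3 * t) * cos(2 * t)/4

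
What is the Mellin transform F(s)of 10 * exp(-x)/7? 10 * gamma(s)/7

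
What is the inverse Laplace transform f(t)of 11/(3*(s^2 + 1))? 11*sin(t)/3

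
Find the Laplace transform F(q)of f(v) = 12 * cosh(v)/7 12 * q/(7 * (q^2 - 1))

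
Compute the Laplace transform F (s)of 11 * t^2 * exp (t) 22/ (s - 1)^3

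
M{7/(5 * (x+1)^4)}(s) 7 * gamma(s) * gamma(4 - s)/30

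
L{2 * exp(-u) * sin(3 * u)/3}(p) 2/((p + 1)^2 + 9)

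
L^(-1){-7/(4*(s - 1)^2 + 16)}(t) -7*exp(t)*sin(2*t)/8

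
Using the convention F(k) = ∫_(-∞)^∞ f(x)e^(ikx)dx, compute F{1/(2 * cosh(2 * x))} pi/(4 * cosh(pi * k/4))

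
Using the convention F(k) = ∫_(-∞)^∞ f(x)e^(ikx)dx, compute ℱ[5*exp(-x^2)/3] 5*sqrt(pi)*exp(-k^2/4)/3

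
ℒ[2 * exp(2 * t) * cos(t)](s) 2 * (s - 2)/((s - 2)^2 + 1)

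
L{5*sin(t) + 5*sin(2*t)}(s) 5/(s^2 + 1) + 10/(s^2 + 4)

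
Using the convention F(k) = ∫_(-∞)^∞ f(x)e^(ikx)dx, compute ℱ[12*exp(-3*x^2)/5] 4*sqrt(3)*sqrt(pi)*exp(-k^2/12)/5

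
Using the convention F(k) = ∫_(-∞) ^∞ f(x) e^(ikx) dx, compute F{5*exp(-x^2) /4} 5*sqrt(pi)*exp(-k^2/4) /4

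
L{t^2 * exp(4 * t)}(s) 2/(s - 4)^3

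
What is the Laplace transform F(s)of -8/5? -8/(5*s)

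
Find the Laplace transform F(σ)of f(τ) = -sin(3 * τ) -3/(σ^2 + 9)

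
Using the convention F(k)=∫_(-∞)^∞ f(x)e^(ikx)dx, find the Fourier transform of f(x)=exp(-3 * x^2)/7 sqrt(3) * sqrt(pi) * exp(-k^2/12)/21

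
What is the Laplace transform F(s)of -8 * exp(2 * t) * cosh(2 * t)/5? 8 * (2 - s)/(5 * s * (s - 4))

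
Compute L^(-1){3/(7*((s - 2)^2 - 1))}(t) 3*exp(2*t)*sinh(t)/7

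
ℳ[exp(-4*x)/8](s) gamma(s)/(8*2^(2*s))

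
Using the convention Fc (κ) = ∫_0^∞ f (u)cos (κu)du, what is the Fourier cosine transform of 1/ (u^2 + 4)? pi * exp (-2 * κ)/4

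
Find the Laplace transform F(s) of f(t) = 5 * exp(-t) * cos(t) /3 5 * (s + 1) /(3 * ((s + 1) ^2 + 1) ) 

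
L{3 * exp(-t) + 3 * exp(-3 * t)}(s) 3/(s + 1) + 3/(s + 3)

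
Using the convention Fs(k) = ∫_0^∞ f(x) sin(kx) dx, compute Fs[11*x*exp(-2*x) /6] 22*k/(3*(k^2+4) ^2) 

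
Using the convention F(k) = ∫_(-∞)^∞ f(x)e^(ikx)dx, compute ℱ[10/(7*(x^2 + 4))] 5*pi*exp(-2*Abs(k))/7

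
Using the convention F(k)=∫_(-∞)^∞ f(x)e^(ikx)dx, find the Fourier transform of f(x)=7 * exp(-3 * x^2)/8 7 * sqrt(3) * sqrt(pi) * exp(-k^2/12)/24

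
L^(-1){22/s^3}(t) 11 * t^2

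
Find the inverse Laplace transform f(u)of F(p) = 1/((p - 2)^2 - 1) exp(2*u)*sinh(u)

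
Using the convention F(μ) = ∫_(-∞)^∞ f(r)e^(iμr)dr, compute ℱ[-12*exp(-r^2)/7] -12*sqrt(pi)*exp(-μ^2/4)/7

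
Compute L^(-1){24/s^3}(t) 12*t^2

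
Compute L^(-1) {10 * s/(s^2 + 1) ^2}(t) 5 * t * sin(t) 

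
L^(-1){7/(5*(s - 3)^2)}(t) 7*t*exp(3*t)/5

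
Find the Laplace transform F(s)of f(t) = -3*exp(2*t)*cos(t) 3*(2 - s)/((s - 2)^2 + 1)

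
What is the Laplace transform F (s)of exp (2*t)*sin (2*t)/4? 1/ (2*( (s - 2)^2 + 4))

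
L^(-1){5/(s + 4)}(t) 5*exp(-4*t)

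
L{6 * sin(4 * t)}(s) 24/(s^2 + 16)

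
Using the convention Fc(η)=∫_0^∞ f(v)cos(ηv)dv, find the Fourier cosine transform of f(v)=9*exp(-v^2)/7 9*sqrt(pi)*exp(-η^2/4)/14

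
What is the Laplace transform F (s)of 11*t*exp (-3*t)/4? 11/ (4*(s + 3)^2)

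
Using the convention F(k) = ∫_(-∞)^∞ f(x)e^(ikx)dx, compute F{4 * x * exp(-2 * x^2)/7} sqrt(2) * I * sqrt(pi) * k * exp(-k^2/8)/14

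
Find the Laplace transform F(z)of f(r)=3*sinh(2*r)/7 6/(7*(z^2 - 4))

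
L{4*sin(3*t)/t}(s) 4*atan(3/s)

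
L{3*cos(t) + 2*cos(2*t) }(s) 2*s/(s^2 + 4) + 3*s/(s^2 + 1) 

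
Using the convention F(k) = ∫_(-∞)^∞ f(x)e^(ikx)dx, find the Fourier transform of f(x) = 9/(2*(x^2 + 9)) 3*pi*exp(-3*Abs(k))/2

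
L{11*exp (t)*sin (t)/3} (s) 11/ (3*( (s - 1)^2 + 1))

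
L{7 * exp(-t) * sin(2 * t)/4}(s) 7/(2 * ((s+1)^2+4))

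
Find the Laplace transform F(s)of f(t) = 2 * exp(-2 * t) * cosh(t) 2 * (s+2)/((s+2)^2 - 1)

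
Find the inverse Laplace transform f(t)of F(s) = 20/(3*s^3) 10*t^2/3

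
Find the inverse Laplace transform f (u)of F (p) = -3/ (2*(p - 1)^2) -3*u*exp (u)/2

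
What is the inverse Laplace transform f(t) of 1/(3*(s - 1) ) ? exp(t) /3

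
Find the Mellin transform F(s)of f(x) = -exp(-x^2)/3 -gamma(s/2)/6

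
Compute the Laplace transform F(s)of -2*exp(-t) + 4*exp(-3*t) 4/(s + 3) - 2/(s + 1)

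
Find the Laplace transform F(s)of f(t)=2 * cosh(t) 2 * s/(s^2 - 1)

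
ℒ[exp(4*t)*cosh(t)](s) (s - 4)/((s - 4)^2 - 1)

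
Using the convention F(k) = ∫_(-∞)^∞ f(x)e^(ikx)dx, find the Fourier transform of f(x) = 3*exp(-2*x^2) 3*sqrt(2)*sqrt(pi)*exp(-k^2/8)/2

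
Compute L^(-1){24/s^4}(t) 4*t^3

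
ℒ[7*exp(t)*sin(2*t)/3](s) 14/(3*((s - 1)^2+4))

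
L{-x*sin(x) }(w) -2*w/(w^2+1) ^2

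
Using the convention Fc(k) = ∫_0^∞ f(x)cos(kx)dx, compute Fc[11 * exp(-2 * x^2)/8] 11 * sqrt(2) * sqrt(pi) * exp(-k^2/8)/32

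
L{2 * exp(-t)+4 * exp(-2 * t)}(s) 2/(s+1)+4/(s+2)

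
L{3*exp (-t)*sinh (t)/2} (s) 3/ (2*s*(s+2))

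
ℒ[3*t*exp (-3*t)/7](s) 3/ (7*(s + 3)^2)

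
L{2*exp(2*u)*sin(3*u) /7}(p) 6/(7*((p - 2) ^2+9) ) 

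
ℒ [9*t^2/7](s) 18/(7*s^3)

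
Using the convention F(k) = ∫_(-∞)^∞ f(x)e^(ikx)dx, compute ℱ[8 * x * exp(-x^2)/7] 4 * I * sqrt(pi) * k * exp(-k^2/4)/7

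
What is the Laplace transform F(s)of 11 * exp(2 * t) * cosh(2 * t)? 11 * (s - 2)/(s * (s - 4))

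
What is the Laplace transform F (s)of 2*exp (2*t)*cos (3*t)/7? 2*(s - 2)/ (7*( (s - 2)^2 + 9))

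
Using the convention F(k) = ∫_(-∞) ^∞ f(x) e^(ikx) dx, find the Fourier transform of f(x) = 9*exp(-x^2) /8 9*sqrt(pi)*exp(-k^2/4) /8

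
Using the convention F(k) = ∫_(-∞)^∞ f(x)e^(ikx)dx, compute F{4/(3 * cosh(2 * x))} 2 * pi/(3 * cosh(pi * k/4))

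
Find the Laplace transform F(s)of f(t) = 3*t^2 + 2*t 6/s^3 + 2/s^2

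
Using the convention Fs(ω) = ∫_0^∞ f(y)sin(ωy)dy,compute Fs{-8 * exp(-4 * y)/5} -8 * ω/(5 * ω^2 + 80)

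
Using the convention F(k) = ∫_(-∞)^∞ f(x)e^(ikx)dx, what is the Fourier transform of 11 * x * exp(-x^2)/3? 11 * I * sqrt(pi) * k * exp(-k^2/4)/6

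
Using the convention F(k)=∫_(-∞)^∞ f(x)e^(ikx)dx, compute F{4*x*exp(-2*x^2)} sqrt(2)*I*sqrt(pi)*k*exp(-k^2/8)/2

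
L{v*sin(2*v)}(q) 4*q/(q^2 + 4)^2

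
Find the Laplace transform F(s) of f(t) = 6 6/s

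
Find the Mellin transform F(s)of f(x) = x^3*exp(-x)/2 gamma(s + 3)/2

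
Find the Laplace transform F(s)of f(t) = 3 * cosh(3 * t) 3 * s/(s^2 - 9)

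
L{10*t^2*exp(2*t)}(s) 20/(s - 2)^3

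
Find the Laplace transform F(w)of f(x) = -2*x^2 -4/w^3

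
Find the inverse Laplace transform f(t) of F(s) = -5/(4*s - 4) -5*exp(t) /4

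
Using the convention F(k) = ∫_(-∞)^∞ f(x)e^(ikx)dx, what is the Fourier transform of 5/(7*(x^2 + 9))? 5*pi*exp(-3*Abs(k))/21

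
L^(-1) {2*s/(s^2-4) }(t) 2*cosh(2*t) 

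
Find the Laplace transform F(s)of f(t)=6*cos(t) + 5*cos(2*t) 6*s/(s^2 + 1) + 5*s/(s^2 + 4)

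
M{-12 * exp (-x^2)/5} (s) -6 * gamma (s/2)/5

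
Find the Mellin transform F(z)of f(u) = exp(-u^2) gamma(z/2)/2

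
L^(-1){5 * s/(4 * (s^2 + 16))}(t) 5 * cos(4 * t)/4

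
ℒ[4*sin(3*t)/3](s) 4/(s^2 + 9)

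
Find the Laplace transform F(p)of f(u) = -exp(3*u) -1/(p - 3)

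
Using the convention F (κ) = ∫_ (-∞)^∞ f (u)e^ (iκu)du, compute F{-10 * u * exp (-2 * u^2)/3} -5 * sqrt (2) * I * sqrt (pi) * κ * exp (-κ^2/8)/12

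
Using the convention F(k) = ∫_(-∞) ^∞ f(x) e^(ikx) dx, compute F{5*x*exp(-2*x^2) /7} 5*sqrt(2)*I*sqrt(pi)*k*exp(-k^2/8) /56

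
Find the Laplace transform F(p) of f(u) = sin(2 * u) 2/(p^2 + 4) 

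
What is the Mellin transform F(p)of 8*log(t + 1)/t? -8*pi*csc(pi*p)/(p - 1)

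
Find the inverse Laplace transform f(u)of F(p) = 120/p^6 u^5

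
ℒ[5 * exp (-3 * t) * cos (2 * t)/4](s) 5 * (s + 3)/ (4 * ( (s + 3)^2 + 4))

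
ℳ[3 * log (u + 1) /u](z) -3 * pi * csc (pi * z) / (z - 1) 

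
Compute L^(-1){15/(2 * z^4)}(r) 5 * r^3/4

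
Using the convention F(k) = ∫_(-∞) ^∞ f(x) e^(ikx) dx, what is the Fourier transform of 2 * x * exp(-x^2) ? I * sqrt(pi) * k * exp(-k^2/4) 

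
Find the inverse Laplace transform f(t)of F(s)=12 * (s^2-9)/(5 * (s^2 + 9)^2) 12 * t * cos(3 * t)/5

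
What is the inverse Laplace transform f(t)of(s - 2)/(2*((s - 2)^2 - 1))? exp(2*t)*cosh(t)/2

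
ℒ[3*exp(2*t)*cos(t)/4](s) 3*(s - 2)/(4*((s - 2)^2 + 1))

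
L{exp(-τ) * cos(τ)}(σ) (σ+1)/((σ+1)^2+1)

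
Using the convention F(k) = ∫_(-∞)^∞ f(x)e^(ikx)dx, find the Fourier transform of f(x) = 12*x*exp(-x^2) 6*I*sqrt(pi)*k*exp(-k^2/4)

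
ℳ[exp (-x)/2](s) gamma (s)/2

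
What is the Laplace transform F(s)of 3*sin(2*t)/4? 3/(2*(s^2 + 4))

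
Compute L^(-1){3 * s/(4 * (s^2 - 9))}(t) 3 * cosh(3 * t)/4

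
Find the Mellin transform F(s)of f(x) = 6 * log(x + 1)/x -6 * pi * csc(pi * s)/(s - 1)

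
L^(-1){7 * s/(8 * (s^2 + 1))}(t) 7 * cos(t)/8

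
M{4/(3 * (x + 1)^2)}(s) -4 * pi * (s - 1)/(3 * sin(pi * s))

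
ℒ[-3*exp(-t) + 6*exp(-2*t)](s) 6/(s + 2)-3/(s + 1)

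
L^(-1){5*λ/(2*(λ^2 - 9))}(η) 5*cosh(3*η)/2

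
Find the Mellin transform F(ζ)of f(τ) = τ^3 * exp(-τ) gamma(ζ + 3)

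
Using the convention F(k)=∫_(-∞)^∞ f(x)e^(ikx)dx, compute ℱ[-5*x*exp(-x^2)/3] -5*I*sqrt(pi)*k*exp(-k^2/4)/6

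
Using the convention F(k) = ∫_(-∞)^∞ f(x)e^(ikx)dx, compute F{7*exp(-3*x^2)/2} 7*sqrt(3)*sqrt(pi)*exp(-k^2/12)/6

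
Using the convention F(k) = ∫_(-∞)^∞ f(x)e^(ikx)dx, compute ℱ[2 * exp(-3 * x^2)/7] 2 * sqrt(3) * sqrt(pi) * exp(-k^2/12)/21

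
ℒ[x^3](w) 6/w^4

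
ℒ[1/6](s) 1/(6*s)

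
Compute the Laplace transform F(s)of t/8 1/(8 * s^2)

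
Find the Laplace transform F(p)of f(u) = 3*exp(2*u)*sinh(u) 3/((p - 2)^2 - 1)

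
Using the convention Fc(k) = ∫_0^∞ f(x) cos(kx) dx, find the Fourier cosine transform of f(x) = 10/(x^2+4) 5 * pi * exp(-2 * k) /2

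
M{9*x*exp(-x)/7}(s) 9*gamma(s + 1)/7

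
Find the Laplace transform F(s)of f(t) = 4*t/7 4/(7*s^2)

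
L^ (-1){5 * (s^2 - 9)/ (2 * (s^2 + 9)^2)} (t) 5 * t * cos (3 * t)/2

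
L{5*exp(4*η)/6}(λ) 5/(6*(λ - 4))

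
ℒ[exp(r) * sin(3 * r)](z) 3/((z - 1) ^2+9) 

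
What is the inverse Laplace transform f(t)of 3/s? 3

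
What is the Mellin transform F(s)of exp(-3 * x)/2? gamma(s)/(2 * 3^s)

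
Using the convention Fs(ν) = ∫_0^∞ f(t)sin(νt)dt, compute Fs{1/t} pi/2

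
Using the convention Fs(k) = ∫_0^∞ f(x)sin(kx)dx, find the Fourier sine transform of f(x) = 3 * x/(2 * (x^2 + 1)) 3 * pi * exp(-k)/4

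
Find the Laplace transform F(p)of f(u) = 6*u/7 6/(7*p^2)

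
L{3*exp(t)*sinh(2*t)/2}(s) 3/((s - 1)^2 - 4)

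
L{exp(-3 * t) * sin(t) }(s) 1/((s + 3) ^2 + 1) 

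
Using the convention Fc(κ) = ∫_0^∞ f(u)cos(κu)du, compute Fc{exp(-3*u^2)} sqrt(3)*sqrt(pi)*exp(-κ^2/12)/6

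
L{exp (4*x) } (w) 1/ (w - 4) 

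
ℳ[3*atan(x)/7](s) -3*pi*sec(pi*s/2)/(14*s)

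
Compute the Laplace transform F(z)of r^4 24/z^5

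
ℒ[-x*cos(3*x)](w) (9 - w^2)/(w^2 + 9)^2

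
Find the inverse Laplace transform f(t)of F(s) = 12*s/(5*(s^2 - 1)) 12*cosh(t)/5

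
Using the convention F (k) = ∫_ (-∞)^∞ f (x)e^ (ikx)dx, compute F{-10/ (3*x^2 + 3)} -10*pi*exp (-Abs (k))/3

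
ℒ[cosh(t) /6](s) s/(6*(s^2 - 1) ) 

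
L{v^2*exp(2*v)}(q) 2/(q - 2)^3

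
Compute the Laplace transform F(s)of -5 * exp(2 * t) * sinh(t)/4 -5/(4 * (s - 2)^2 - 4)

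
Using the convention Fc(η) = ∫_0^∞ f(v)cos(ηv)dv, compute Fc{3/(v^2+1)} 3*pi*exp(-η)/2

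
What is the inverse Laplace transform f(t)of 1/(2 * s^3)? t^2/4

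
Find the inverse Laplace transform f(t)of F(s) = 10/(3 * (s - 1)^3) 5 * t^2 * exp(t)/3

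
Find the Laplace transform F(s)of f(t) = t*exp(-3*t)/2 1/(2*(s+3)^2)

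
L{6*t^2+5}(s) 12/s^3+5/s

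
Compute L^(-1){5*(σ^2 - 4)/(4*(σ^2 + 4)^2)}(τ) 5*τ*cos(2*τ)/4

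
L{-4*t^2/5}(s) -8/(5*s^3)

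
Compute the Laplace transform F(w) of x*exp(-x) (w + 1) ^(-2) 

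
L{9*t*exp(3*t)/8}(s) 9/(8*(s - 3)^2)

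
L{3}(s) 3/s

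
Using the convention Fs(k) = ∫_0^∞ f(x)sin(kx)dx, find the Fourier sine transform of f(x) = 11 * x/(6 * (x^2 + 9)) 11 * pi * exp(-3 * k)/12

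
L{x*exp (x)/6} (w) 1/ (6*(w - 1)^2)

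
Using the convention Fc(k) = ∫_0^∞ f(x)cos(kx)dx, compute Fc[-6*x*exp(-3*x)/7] 6*(k^2 - 9)/(7*(k^2 + 9)^2)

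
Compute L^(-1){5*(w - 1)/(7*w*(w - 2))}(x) 5*exp(x)*cosh(x)/7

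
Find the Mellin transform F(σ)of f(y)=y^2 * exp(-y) gamma(σ + 2)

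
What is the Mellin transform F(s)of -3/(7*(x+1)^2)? 3*pi*(s - 1)/(7*sin(pi*s))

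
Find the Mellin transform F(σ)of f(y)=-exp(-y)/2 -gamma(σ)/2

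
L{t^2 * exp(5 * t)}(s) 2/(s - 5)^3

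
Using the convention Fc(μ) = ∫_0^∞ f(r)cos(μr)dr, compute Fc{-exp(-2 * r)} -2/(μ^2 + 4)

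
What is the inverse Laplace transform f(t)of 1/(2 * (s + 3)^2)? t * exp(-3 * t)/2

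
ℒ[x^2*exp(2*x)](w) 2/(w - 2)^3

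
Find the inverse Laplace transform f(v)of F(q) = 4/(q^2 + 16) sin(4*v)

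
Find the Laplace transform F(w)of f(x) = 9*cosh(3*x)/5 9*w/(5*(w^2 - 9))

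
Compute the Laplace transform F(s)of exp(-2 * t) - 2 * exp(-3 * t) 1/(s + 2) - 2/(s + 3)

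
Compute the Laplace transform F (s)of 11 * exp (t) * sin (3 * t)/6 11/ (2 * ( (s - 1)^2 + 9))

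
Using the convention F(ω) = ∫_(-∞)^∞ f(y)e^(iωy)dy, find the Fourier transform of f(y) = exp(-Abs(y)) 2/(ω^2+1)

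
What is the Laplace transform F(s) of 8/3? 8/(3 * s) 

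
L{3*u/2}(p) 3/(2*p^2)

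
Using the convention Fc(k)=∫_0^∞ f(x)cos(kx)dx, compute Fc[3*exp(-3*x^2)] sqrt(3)*sqrt(pi)*exp(-k^2/12)/2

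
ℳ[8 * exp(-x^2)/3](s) 4 * gamma(s/2)/3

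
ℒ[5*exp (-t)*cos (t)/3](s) 5*(s + 1)/ (3*( (s + 1)^2 + 1))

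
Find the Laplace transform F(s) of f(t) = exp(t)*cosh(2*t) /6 (s - 1) /(6*((s - 1) ^2-4) ) 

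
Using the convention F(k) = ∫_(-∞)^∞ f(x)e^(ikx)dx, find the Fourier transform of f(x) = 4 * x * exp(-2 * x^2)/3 sqrt(2) * I * sqrt(pi) * k * exp(-k^2/8)/6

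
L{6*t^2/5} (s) 12/ (5*s^3)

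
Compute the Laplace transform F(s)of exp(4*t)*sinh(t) 1/((s - 4)^2 - 1)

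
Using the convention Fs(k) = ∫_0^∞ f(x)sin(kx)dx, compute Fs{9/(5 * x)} 9 * pi/10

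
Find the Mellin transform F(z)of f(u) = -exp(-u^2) -gamma(z/2)/2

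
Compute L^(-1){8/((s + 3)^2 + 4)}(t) 4 * exp(-3 * t) * sin(2 * t)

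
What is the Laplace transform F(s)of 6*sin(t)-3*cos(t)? 6/(s^2+1)-3*s/(s^2+1)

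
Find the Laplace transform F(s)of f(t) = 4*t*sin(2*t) 16*s/(s^2 + 4)^2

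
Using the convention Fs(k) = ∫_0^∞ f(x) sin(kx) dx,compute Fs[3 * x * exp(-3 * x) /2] 9 * k/(k^2+9) ^2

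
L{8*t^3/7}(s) 48/(7*s^4)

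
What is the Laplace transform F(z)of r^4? 24/z^5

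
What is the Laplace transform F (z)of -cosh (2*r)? -z/ (z^2 - 4)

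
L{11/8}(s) 11/(8*s) 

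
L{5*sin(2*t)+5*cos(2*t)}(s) 10/(s^2+4)+5*s/(s^2+4)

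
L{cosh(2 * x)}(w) w/(w^2-4)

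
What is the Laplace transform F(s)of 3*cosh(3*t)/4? 3*s/(4*(s^2 - 9))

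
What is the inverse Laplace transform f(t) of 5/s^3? 5*t^2/2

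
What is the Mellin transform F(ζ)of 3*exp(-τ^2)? 3*gamma(ζ/2)/2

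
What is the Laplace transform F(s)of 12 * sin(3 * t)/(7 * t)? 12 * atan(3/s)/7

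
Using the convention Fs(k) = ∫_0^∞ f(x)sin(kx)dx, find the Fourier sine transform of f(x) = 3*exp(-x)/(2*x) 3*atan(k)/2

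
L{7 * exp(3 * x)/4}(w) 7/(4 * (w - 3))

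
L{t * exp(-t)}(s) (s + 1)^(-2)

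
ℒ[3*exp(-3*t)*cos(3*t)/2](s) 3*(s + 3)/(2*((s + 3)^2 + 9))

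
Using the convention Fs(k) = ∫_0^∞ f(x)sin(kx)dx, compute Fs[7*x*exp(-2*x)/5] 28*k/(5*(k^2+4)^2)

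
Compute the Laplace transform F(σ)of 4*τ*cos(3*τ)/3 4*(σ^2-9)/(3*(σ^2+9)^2)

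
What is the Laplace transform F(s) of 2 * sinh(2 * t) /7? 4/(7 * (s^2-4) ) 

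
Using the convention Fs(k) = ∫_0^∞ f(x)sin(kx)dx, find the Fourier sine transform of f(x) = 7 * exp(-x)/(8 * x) 7 * atan(k)/8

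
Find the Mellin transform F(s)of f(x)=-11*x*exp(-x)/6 -11*gamma(s + 1)/6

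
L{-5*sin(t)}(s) -5/(s^2 + 1)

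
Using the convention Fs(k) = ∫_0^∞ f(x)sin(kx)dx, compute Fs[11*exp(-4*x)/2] 11*k/(2*(k^2 + 16))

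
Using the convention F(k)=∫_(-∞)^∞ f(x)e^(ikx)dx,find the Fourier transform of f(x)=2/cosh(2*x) pi/cosh(pi*k/4)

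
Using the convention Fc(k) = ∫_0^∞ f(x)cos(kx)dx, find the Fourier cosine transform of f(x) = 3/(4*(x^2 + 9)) pi*exp(-3*k)/8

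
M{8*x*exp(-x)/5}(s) 8*gamma(s+1)/5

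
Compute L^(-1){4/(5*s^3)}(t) 2*t^2/5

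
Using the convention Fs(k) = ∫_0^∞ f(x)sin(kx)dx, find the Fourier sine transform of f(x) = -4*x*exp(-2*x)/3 -16*k/(3*(k^2 + 4)^2)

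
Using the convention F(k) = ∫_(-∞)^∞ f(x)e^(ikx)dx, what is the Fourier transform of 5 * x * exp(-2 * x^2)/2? 5 * sqrt(2) * I * sqrt(pi) * k * exp(-k^2/8)/16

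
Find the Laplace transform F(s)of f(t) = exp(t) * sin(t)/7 1/(7 * ((s - 1)^2 + 1))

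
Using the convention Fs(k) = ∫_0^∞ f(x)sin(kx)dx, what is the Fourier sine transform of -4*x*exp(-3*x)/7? -24*k/(7*(k^2+9)^2)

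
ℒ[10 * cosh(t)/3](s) 10 * s/(3 * (s^2 - 1))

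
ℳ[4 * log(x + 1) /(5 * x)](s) -4 * pi * csc(pi * s) /(5 * s - 5) 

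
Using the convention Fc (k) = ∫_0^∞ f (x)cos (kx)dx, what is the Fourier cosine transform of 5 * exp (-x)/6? 5/ (6 * (k^2 + 1))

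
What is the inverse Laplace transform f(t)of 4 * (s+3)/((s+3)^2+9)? 4 * exp(-3 * t) * cos(3 * t)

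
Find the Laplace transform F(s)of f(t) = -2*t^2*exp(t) -4/(s - 1)^3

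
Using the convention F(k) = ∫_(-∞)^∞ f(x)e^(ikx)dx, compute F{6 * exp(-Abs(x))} 12/(k^2 + 1)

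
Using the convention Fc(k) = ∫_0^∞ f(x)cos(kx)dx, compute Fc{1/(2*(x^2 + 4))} pi*exp(-2*k)/8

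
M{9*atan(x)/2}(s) -9*pi*sec(pi*s/2)/(4*s)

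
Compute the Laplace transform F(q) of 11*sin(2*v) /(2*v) 11*atan(2/q) /2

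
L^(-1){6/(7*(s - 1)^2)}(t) 6*t*exp(t)/7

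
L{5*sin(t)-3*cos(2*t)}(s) 5/(s^2 + 1)-3*s/(s^2 + 4)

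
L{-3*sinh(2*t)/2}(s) -3/(s^2-4)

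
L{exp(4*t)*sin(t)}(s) 1/((s - 4)^2 + 1)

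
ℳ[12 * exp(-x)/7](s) 12 * gamma(s)/7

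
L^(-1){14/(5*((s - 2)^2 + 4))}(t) 7*exp(2*t)*sin(2*t)/5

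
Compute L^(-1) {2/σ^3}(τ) τ^2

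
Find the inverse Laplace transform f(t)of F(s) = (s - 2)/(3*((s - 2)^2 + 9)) exp(2*t)*cos(3*t)/3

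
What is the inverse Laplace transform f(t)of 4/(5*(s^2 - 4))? 2*sinh(2*t)/5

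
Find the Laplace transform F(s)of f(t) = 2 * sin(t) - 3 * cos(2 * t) 2/(s^2 + 1) - 3 * s/(s^2 + 4)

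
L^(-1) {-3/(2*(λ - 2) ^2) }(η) -3*η*exp(2*η) /2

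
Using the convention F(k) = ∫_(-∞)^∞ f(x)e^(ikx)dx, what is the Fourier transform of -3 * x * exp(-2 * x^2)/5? -3 * sqrt(2) * I * sqrt(pi) * k * exp(-k^2/8)/40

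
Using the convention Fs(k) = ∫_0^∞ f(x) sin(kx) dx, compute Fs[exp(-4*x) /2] k/(2*(k^2 + 16) ) 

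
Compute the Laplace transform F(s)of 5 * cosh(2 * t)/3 5 * s/(3 * (s^2 - 4))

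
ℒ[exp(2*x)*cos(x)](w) (w - 2) /((w - 2) ^2+1) 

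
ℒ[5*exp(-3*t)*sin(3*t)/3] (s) 5/((s + 3)^2 + 9)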